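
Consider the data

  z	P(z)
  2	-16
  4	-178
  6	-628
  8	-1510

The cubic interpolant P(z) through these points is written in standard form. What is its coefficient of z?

Build the Lagrange basis polynomials:
L_0(z) = (z - 4)(z - 6)(z - 8) / [-48] = -(1/48)z^3 + (3/8)z^2 - (13/6)z + 4
L_1(z) = (z - 2)(z - 6)(z - 8) / [16] = (1/16)z^3 - z^2 + (19/4)z - 6
L_2(z) = (z - 2)(z - 4)(z - 8) / [-16] = -(1/16)z^3 + (7/8)z^2 - (7/2)z + 4
L_3(z) = (z - 2)(z - 4)(z - 6) / [48] = (1/48)z^3 - (1/4)z^2 + (11/12)z - 1
P(z) = (-16)·L_0 + (-178)·L_1 + (-628)·L_2 + (-1510)·L_3
Only the coefficient of z is needed; take it from each L_i and combine:
(-16)·(-13/6) + (-178)·(19/4) + (-628)·(-7/2) + (-1510)·(11/12) = 3

3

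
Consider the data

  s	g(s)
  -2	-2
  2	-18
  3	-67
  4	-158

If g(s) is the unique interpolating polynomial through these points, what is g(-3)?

Evaluate each Lagrange basis at s = -3:
L_0(-3) = (-5)·(-6)·(-7)/[(-4)·(-5)·(-6)] = 7/4
L_1(-3) = (-1)·(-6)·(-7)/[(4)·(-1)·(-2)] = -21/4
L_2(-3) = (-1)·(-5)·(-7)/[(5)·(1)·(-1)] = 7
L_3(-3) = (-1)·(-5)·(-6)/[(6)·(2)·(1)] = -5/2
Sum: (-2)·(7/4) + (-18)·(-21/4) + (-67)·(7) + (-158)·(-5/2) = 17

17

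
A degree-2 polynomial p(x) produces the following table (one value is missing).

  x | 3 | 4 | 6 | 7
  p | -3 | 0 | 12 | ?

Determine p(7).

21

The 3 known values determine p uniquely (degree ≤ 2).
L_0(7) = (3)·(1)/[(-1)·(-3)] = 1
L_1(7) = (4)·(1)/[(1)·(-2)] = -2
L_2(7) = (4)·(3)/[(3)·(2)] = 2
Sum: (-3)·(1) + 0 + 12·(2) = 21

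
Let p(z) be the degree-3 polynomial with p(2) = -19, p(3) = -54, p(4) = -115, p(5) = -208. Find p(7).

-514

L_0(7) = (4)·(3)·(2)/[(-1)·(-2)·(-3)] = -4
L_1(7) = (5)·(3)·(2)/[(1)·(-1)·(-2)] = 15
L_2(7) = (5)·(4)·(2)/[(2)·(1)·(-1)] = -20
L_3(7) = (5)·(4)·(3)/[(3)·(2)·(1)] = 10
Sum: (-19)·(-4) + (-54)·(15) + (-115)·(-20) + (-208)·(10) = -514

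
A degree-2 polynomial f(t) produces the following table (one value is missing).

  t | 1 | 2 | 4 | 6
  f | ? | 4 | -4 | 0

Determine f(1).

The 3 known values determine f uniquely (degree ≤ 2).
L_0(1) = (-3)·(-5)/[(-2)·(-4)] = 15/8
L_1(1) = (-1)·(-5)/[(2)·(-2)] = -5/4
L_2(1) = (-1)·(-3)/[(4)·(2)] = 3/8
Sum: 4·(15/8) + (-4)·(-5/4) + 0 = 25/2

25/2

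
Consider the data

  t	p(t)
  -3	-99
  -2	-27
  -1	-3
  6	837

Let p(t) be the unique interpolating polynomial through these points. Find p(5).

Using Newton's divided-difference form:
p[-3,-2] = (-27 - (-99)) / (-2 - (-3)) = 72
p[-2,-1] = (-3 - (-27)) / (-1 - (-2)) = 24
p[-1,6] = (837 - (-3)) / (6 - (-1)) = 120
p[-3,-2,-1] = (24 - 72) / (-1 - (-3)) = -24
p[-2,-1,6] = (120 - 24) / (6 - (-2)) = 12
p[-3,-2,-1,6] = (12 - (-24)) / (6 - (-3)) = 4
p(5) = -99 + 72·(8) + (-24)·(8)·(7) + 4·(8)·(7)·(6) = 477

477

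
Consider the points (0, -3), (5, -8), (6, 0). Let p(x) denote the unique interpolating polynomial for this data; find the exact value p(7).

11

Using Newton's divided-difference form:
p[0,5] = (-8 - (-3)) / (5 - 0) = -1
p[5,6] = (0 - (-8)) / (6 - 5) = 8
p[0,5,6] = (8 - (-1)) / (6 - 0) = 3/2
p(7) = -3 + (-1)·(7) + (3/2)·(7)·(2) = 11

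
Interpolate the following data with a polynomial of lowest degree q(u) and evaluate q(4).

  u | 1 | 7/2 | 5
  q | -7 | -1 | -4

L_0(4) = (1/2)·(-1)/[(-5/2)·(-4)] = -1/20
L_1(4) = (3)·(-1)/[(5/2)·(-3/2)] = 4/5
L_2(4) = (3)·(1/2)/[(4)·(3/2)] = 1/4
Sum: (-7)·(-1/20) + (-1)·(4/5) + (-4)·(1/4) = -29/20

-29/20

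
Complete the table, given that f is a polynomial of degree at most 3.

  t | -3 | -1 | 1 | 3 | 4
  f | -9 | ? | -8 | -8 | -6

-47/7

The 4 known values determine f uniquely (degree ≤ 3).
L_0(-1) = (-2)·(-4)·(-5)/[(-4)·(-6)·(-7)] = 5/21
L_1(-1) = (2)·(-4)·(-5)/[(4)·(-2)·(-3)] = 5/3
L_2(-1) = (2)·(-2)·(-5)/[(6)·(2)·(-1)] = -5/3
L_3(-1) = (2)·(-2)·(-4)/[(7)·(3)·(1)] = 16/21
Sum: (-9)·(5/21) + (-8)·(5/3) + (-8)·(-5/3) + (-6)·(16/21) = -47/7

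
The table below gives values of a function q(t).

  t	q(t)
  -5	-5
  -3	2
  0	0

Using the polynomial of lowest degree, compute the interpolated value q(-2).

3

Evaluate each Lagrange basis at t = -2:
L_0(-2) = (1)·(-2)/[(-2)·(-5)] = -1/5
L_1(-2) = (3)·(-2)/[(2)·(-3)] = 1
L_2(-2) = (3)·(1)/[(5)·(3)] = 1/5
Sum: (-5)·(-1/5) + 2·(1) + 0 = 3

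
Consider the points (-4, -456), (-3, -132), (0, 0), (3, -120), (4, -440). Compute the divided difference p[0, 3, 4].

p[0,3] = (-120 - 0) / (3 - 0) = -40
p[3,4] = (-440 - (-120)) / (4 - 3) = -320
p[0,3,4] = (-320 - (-40)) / (4 - 0) = -70

-70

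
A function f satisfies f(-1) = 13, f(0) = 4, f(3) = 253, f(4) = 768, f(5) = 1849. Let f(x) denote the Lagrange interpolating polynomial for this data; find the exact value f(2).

58

L_0(2) = (2)·(-1)·(-2)·(-3)/[(-1)·(-4)·(-5)·(-6)] = -1/10
L_1(2) = (3)·(-1)·(-2)·(-3)/[(1)·(-3)·(-4)·(-5)] = 3/10
L_2(2) = (3)·(2)·(-2)·(-3)/[(4)·(3)·(-1)·(-2)] = 3/2
L_3(2) = (3)·(2)·(-1)·(-3)/[(5)·(4)·(1)·(-1)] = -9/10
L_4(2) = (3)·(2)·(-1)·(-2)/[(6)·(5)·(2)·(1)] = 1/5
Sum: 13·(-1/10) + 4·(3/10) + 253·(3/2) + 768·(-9/10) + 1849·(1/5) = 58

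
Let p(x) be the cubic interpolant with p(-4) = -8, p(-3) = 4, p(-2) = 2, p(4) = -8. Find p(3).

Evaluate each Lagrange basis at x = 3:
L_0(3) = (6)·(5)·(-1)/[(-1)·(-2)·(-8)] = 15/8
L_1(3) = (7)·(5)·(-1)/[(1)·(-1)·(-7)] = -5
L_2(3) = (7)·(6)·(-1)/[(2)·(1)·(-6)] = 7/2
L_3(3) = (7)·(6)·(5)/[(8)·(7)·(6)] = 5/8
Sum: (-8)·(15/8) + 4·(-5) + 2·(7/2) + (-8)·(5/8) = -33

-33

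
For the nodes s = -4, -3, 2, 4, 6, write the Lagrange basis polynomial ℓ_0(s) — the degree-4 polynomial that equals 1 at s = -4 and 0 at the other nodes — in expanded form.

ℓ_0(s) = (1/480)s^4 - (3/160)s^3 + (1/60)s^2 + (7/40)s - 3/10

ℓ_0(s) = (s + 3)(s - 2)(s - 4)(s - 6) / [(-1)·(-6)·(-8)·(-10)]
       = (s^4 - 9s^3 + 8s^2 + 84s - 144) / (480)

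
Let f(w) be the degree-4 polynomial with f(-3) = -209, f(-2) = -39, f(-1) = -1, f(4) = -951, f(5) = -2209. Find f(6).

-4439

Using Newton's divided-difference form:
f[-3,-2] = (-39 - (-209)) / (-2 - (-3)) = 170
f[-2,-1] = (-1 - (-39)) / (-1 - (-2)) = 38
f[-1,4] = (-951 - (-1)) / (4 - (-1)) = -190
f[4,5] = (-2209 - (-951)) / (5 - 4) = -1258
f[-3,-2,-1] = (38 - 170) / (-1 - (-3)) = -66
f[-2,-1,4] = (-190 - 38) / (4 - (-2)) = -38
f[-1,4,5] = (-1258 - (-190)) / (5 - (-1)) = -178
f[-3,-2,-1,4] = (-38 - (-66)) / (4 - (-3)) = 4
f[-2,-1,4,5] = (-178 - (-38)) / (5 - (-2)) = -20
f[-3,-2,-1,4,5] = (-20 - 4) / (5 - (-3)) = -3
f(6) = -209 + 170·(9) + (-66)·(9)·(8) + 4·(9)·(8)·(7) + (-3)·(9)·(8)·(7)·(2) = -4439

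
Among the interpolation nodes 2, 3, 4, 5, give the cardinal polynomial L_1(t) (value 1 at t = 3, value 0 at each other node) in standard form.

L_1(t) = (t - 2)(t - 4)(t - 5) / [(1)·(-1)·(-2)]
       = (t^3 - 11t^2 + 38t - 40) / (2)

L_1(t) = (1/2)t^3 - (11/2)t^2 + 19t - 20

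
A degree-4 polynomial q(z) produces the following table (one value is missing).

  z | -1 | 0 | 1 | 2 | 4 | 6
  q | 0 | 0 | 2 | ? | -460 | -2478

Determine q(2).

The 5 known values determine q uniquely (degree ≤ 4).
L_0(2) = (2)·(1)·(-2)·(-4)/[(-1)·(-2)·(-5)·(-7)] = 8/35
L_1(2) = (3)·(1)·(-2)·(-4)/[(1)·(-1)·(-4)·(-6)] = -1
L_2(2) = (3)·(2)·(-2)·(-4)/[(2)·(1)·(-3)·(-5)] = 8/5
L_3(2) = (3)·(2)·(1)·(-4)/[(5)·(4)·(3)·(-2)] = 1/5
L_4(2) = (3)·(2)·(1)·(-2)/[(7)·(6)·(5)·(2)] = -1/35
Sum: 0 + 0 + 2·(8/5) + (-460)·(1/5) + (-2478)·(-1/35) = -18

-18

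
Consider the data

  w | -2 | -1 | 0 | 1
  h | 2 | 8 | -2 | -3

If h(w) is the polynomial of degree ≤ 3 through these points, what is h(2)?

Evaluate each Lagrange basis at w = 2:
L_0(2) = (3)·(2)·(1)/[(-1)·(-2)·(-3)] = -1
L_1(2) = (4)·(2)·(1)/[(1)·(-1)·(-2)] = 4
L_2(2) = (4)·(3)·(1)/[(2)·(1)·(-1)] = -6
L_3(2) = (4)·(3)·(2)/[(3)·(2)·(1)] = 4
Sum: 2·(-1) + 8·(4) + (-2)·(-6) + (-3)·(4) = 30

30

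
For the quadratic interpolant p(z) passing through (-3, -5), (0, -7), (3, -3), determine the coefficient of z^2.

Build the Lagrange basis polynomials:
L_0(z) = z(z - 3) / [18] = (1/18)z^2 - (1/6)z
L_1(z) = (z + 3)(z - 3) / [-9] = -(1/9)z^2 + 1
L_2(z) = (z + 3)z / [18] = (1/18)z^2 + (1/6)z
p(z) = (-5)·L_0 + (-7)·L_1 + (-3)·L_2
Only the coefficient of z^2 is needed; take it from each L_i and combine:
(-5)·(1/18) + (-7)·(-1/9) + (-3)·(1/18) = 1/3

1/3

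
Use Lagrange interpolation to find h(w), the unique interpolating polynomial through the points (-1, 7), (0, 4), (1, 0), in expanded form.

Build the Lagrange basis polynomials:
L_0(w) = w(w - 1) / [2] = (1/2)w^2 - (1/2)w
L_1(w) = (w + 1)(w - 1) / [-1] = -w^2 + 1
L_2(w) = (w + 1)w / [2] = (1/2)w^2 + (1/2)w
h(w) = 7·L_0 + 4·L_1 + 0·L_2
  7·L_0(w) = (7/2)w^2 - (7/2)w
  4·L_1(w) = -4w^2 + 4
  0·L_2(w) = 0
Adding term by term: -(1/2)w^2 - (7/2)w + 4

h(w) = -(1/2)w^2 - (7/2)w + 4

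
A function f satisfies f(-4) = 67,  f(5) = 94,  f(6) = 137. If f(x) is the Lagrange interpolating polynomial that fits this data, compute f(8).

L_0(8) = (3)·(2)/[(-9)·(-10)] = 1/15
L_1(8) = (12)·(2)/[(9)·(-1)] = -8/3
L_2(8) = (12)·(3)/[(10)·(1)] = 18/5
Sum: 67·(1/15) + 94·(-8/3) + 137·(18/5) = 247

247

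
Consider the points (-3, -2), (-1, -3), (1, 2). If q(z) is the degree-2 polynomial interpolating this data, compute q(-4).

3/4

Evaluate each Lagrange basis at z = -4:
L_0(-4) = (-3)·(-5)/[(-2)·(-4)] = 15/8
L_1(-4) = (-1)·(-5)/[(2)·(-2)] = -5/4
L_2(-4) = (-1)·(-3)/[(4)·(2)] = 3/8
Sum: (-2)·(15/8) + (-3)·(-5/4) + 2·(3/8) = 3/4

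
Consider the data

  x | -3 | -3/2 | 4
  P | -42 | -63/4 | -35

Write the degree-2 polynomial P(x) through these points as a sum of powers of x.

Newton's divided differences:
P[-3,-3/2] = (-63/4 - (-42)) / (-3/2 - (-3)) = 35/2
P[-3/2,4] = (-35 - (-63/4)) / (4 - (-3/2)) = -7/2
P[-3,-3/2,4] = (-7/2 - 35/2) / (4 - (-3)) = -3
P(x) = -42 + (35/2)·(x + 3) + (-3)·(x + 3)(x + 3/2)
Expanding: P(x) = -3x^2 + 4x - 3

P(x) = -3x^2 + 4x - 3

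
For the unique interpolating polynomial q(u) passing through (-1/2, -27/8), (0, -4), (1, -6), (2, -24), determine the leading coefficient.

Build the Lagrange basis polynomials:
L_0(u) = u(u - 1)(u - 2) / [-15/8] = -(8/15)u^3 + (8/5)u^2 - (16/15)u
L_1(u) = (u + 1/2)(u - 1)(u - 2) / [1] = u^3 - (5/2)u^2 + (1/2)u + 1
L_2(u) = (u + 1/2)u(u - 2) / [-3/2] = -(2/3)u^3 + u^2 + (2/3)u
L_3(u) = (u + 1/2)u(u - 1) / [5] = (1/5)u^3 - (1/10)u^2 - (1/10)u
q(u) = (-27/8)·L_0 + (-4)·L_1 + (-6)·L_2 + (-24)·L_3
Only the coefficient of u^3 is needed; take it from each L_i and combine:
(-27/8)·(-8/15) + (-4)·(1) + (-6)·(-2/3) + (-24)·(1/5) = -3

-3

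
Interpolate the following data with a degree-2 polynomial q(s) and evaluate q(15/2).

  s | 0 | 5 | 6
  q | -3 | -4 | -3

-3/4

L_0(15/2) = (5/2)·(3/2)/[(-5)·(-6)] = 1/8
L_1(15/2) = (15/2)·(3/2)/[(5)·(-1)] = -9/4
L_2(15/2) = (15/2)·(5/2)/[(6)·(1)] = 25/8
Sum: (-3)·(1/8) + (-4)·(-9/4) + (-3)·(25/8) = -3/4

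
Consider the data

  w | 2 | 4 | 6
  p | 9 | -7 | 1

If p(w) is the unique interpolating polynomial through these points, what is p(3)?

Evaluate each Lagrange basis at w = 3:
L_0(3) = (-1)·(-3)/[(-2)·(-4)] = 3/8
L_1(3) = (1)·(-3)/[(2)·(-2)] = 3/4
L_2(3) = (1)·(-1)/[(4)·(2)] = -1/8
Sum: 9·(3/8) + (-7)·(3/4) + 1·(-1/8) = -2

-2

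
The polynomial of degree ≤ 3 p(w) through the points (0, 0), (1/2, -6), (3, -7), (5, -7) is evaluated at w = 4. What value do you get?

Evaluate each Lagrange basis at w = 4:
L_0(4) = (7/2)·(1)·(-1)/[(-1/2)·(-3)·(-5)] = 7/15
L_1(4) = (4)·(1)·(-1)/[(1/2)·(-5/2)·(-9/2)] = -32/45
L_2(4) = (4)·(7/2)·(-1)/[(3)·(5/2)·(-2)] = 14/15
L_3(4) = (4)·(7/2)·(1)/[(5)·(9/2)·(2)] = 14/45
Sum: 0 + (-6)·(-32/45) + (-7)·(14/15) + (-7)·(14/45) = -40/9

-40/9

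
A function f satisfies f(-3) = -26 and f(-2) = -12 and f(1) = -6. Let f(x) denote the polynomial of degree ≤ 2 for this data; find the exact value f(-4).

-46

Evaluate each Lagrange basis at x = -4:
L_0(-4) = (-2)·(-5)/[(-1)·(-4)] = 5/2
L_1(-4) = (-1)·(-5)/[(1)·(-3)] = -5/3
L_2(-4) = (-1)·(-2)/[(4)·(3)] = 1/6
Sum: (-26)·(5/2) + (-12)·(-5/3) + (-6)·(1/6) = -46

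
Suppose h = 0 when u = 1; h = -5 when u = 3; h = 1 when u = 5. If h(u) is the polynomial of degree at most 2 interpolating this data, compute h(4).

Using Newton's divided-difference form:
h[1,3] = (-5 - 0) / (3 - 1) = -5/2
h[3,5] = (1 - (-5)) / (5 - 3) = 3
h[1,3,5] = (3 - (-5/2)) / (5 - 1) = 11/8
h(4) = 0 + (-5/2)·(3) + (11/8)·(3)·(1) = -27/8

-27/8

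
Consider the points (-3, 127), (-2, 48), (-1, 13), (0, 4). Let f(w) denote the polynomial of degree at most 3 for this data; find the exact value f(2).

L_0(2) = (4)·(3)·(2)/[(-1)·(-2)·(-3)] = -4
L_1(2) = (5)·(3)·(2)/[(1)·(-1)·(-2)] = 15
L_2(2) = (5)·(4)·(2)/[(2)·(1)·(-1)] = -20
L_3(2) = (5)·(4)·(3)/[(3)·(2)·(1)] = 10
Sum: 127·(-4) + 48·(15) + 13·(-20) + 4·(10) = -8

-8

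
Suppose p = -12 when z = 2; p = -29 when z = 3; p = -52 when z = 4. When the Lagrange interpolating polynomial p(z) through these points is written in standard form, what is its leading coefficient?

-3

The leading coefficient equals the top divided difference p[2,3,4].
p[2,3] = (-29 - (-12)) / (3 - 2) = -17
p[3,4] = (-52 - (-29)) / (4 - 3) = -23
p[2,3,4] = (-23 - (-17)) / (4 - 2) = -3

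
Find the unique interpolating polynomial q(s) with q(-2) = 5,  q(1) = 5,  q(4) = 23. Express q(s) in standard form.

Build the Lagrange basis polynomials:
L_0(s) = (s - 1)(s - 4) / [18] = (1/18)s^2 - (5/18)s + 2/9
L_1(s) = (s + 2)(s - 4) / [-9] = -(1/9)s^2 + (2/9)s + 8/9
L_2(s) = (s + 2)(s - 1) / [18] = (1/18)s^2 + (1/18)s - 1/9
q(s) = 5·L_0 + 5·L_1 + 23·L_2
  5·L_0(s) = (5/18)s^2 - (25/18)s + 10/9
  5·L_1(s) = -(5/9)s^2 + (10/9)s + 40/9
  23·L_2(s) = (23/18)s^2 + (23/18)s - 23/9
Adding term by term: s^2 + s + 3

q(s) = s^2 + s + 3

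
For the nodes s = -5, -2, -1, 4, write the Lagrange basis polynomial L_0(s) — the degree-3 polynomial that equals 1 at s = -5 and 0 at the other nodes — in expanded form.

L_0(s) = (s + 2)(s + 1)(s - 4) / [(-3)·(-4)·(-9)]
       = (s^3 - s^2 - 10s - 8) / (-108)

L_0(s) = -(1/108)s^3 + (1/108)s^2 + (5/54)s + 2/27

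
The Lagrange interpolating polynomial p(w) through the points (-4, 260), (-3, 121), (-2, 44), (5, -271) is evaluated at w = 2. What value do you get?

-4

Evaluate each Lagrange basis at w = 2:
L_0(2) = (5)·(4)·(-3)/[(-1)·(-2)·(-9)] = 10/3
L_1(2) = (6)·(4)·(-3)/[(1)·(-1)·(-8)] = -9
L_2(2) = (6)·(5)·(-3)/[(2)·(1)·(-7)] = 45/7
L_3(2) = (6)·(5)·(4)/[(9)·(8)·(7)] = 5/21
Sum: 260·(10/3) + 121·(-9) + 44·(45/7) + (-271)·(5/21) = -4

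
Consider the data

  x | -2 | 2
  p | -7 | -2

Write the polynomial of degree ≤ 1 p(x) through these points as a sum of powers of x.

p(x) = (5/4)x - 9/2

Build the Lagrange basis polynomials:
L_0(x) = (x - 2) / [-4] = -(1/4)x + 1/2
L_1(x) = (x + 2) / [4] = (1/4)x + 1/2
p(x) = (-7)·L_0 + (-2)·L_1
  (-7)·L_0(x) = (7/4)x - 7/2
  (-2)·L_1(x) = -(1/2)x - 1
Adding term by term: (5/4)x - 9/2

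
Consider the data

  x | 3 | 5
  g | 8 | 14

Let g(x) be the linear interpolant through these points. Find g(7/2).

19/2

L_0(7/2) = (-3/2)/[(-2)] = 3/4
L_1(7/2) = (1/2)/[(2)] = 1/4
Sum: 8·(3/4) + 14·(1/4) = 19/2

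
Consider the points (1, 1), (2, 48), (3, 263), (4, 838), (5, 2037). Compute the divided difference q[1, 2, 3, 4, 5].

3

q[1,2] = (48 - 1) / (2 - 1) = 47
q[2,3] = (263 - 48) / (3 - 2) = 215
q[3,4] = (838 - 263) / (4 - 3) = 575
q[4,5] = (2037 - 838) / (5 - 4) = 1199
q[1,2,3] = (215 - 47) / (3 - 1) = 84
q[2,3,4] = (575 - 215) / (4 - 2) = 180
q[3,4,5] = (1199 - 575) / (5 - 3) = 312
q[1,2,3,4] = (180 - 84) / (4 - 1) = 32
q[2,3,4,5] = (312 - 180) / (5 - 2) = 44
q[1,2,3,4,5] = (44 - 32) / (5 - 1) = 3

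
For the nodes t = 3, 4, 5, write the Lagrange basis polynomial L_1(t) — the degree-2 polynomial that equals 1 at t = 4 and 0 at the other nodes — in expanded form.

L_1(t) = (t - 3)(t - 5) / [(1)·(-1)]
       = (t^2 - 8t + 15) / (-1)

L_1(t) = -t^2 + 8t - 15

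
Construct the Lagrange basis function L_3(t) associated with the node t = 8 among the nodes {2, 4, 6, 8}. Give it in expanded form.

L_3(t) = (t - 2)(t - 4)(t - 6) / [(6)·(4)·(2)]
       = (t^3 - 12t^2 + 44t - 48) / (48)

L_3(t) = (1/48)t^3 - (1/4)t^2 + (11/12)t - 1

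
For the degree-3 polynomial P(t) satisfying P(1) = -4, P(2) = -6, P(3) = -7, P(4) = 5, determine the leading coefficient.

The leading coefficient equals the top divided difference P[1,2,3,4].
P[1,2] = (-6 - (-4)) / (2 - 1) = -2
P[2,3] = (-7 - (-6)) / (3 - 2) = -1
P[3,4] = (5 - (-7)) / (4 - 3) = 12
P[1,2,3] = (-1 - (-2)) / (3 - 1) = 1/2
P[2,3,4] = (12 - (-1)) / (4 - 2) = 13/2
P[1,2,3,4] = (13/2 - 1/2) / (4 - 1) = 2

2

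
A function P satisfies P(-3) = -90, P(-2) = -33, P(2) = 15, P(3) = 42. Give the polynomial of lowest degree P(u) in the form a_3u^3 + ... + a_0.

Build the Lagrange basis polynomials:
L_0(u) = (u + 2)(u - 2)(u - 3) / [-30] = -(1/30)u^3 + (1/10)u^2 + (2/15)u - 2/5
L_1(u) = (u + 3)(u - 2)(u - 3) / [20] = (1/20)u^3 - (1/10)u^2 - (9/20)u + 9/10
L_2(u) = (u + 3)(u + 2)(u - 3) / [-20] = -(1/20)u^3 - (1/10)u^2 + (9/20)u + 9/10
L_3(u) = (u + 3)(u + 2)(u - 2) / [30] = (1/30)u^3 + (1/10)u^2 - (2/15)u - 2/5
P(u) = (-90)·L_0 + (-33)·L_1 + 15·L_2 + 42·L_3
  (-90)·L_0(u) = 3u^3 - 9u^2 - 12u + 36
  (-33)·L_1(u) = -(33/20)u^3 + (33/10)u^2 + (297/20)u - 297/10
  15·L_2(u) = -(3/4)u^3 - (3/2)u^2 + (27/4)u + 27/2
  42·L_3(u) = (7/5)u^3 + (21/5)u^2 - (28/5)u - 84/5
Adding term by term: 2u^3 - 3u^2 + 4u + 3

P(u) = 2u^3 - 3u^2 + 4u + 3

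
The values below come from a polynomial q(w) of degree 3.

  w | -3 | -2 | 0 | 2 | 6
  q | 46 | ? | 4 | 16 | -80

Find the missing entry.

The 4 known values determine q uniquely (degree ≤ 3).
L_0(-2) = (-2)·(-4)·(-8)/[(-3)·(-5)·(-9)] = 64/135
L_1(-2) = (1)·(-4)·(-8)/[(3)·(-2)·(-6)] = 8/9
L_2(-2) = (1)·(-2)·(-8)/[(5)·(2)·(-4)] = -2/5
L_3(-2) = (1)·(-2)·(-4)/[(9)·(6)·(4)] = 1/27
Sum: 46·(64/135) + 4·(8/9) + 16·(-2/5) + (-80)·(1/27) = 16

16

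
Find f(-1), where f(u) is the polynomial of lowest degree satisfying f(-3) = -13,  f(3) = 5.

-7

Evaluate each Lagrange basis at u = -1:
L_0(-1) = (-4)/[(-6)] = 2/3
L_1(-1) = (2)/[(6)] = 1/3
Sum: (-13)·(2/3) + 5·(1/3) = -7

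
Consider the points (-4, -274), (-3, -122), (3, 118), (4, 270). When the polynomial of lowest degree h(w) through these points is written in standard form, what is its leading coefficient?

4

Build the Lagrange basis polynomials:
L_0(w) = (w + 3)(w - 3)(w - 4) / [-56] = -(1/56)w^3 + (1/14)w^2 + (9/56)w - 9/14
L_1(w) = (w + 4)(w - 3)(w - 4) / [42] = (1/42)w^3 - (1/14)w^2 - (8/21)w + 8/7
L_2(w) = (w + 4)(w + 3)(w - 4) / [-42] = -(1/42)w^3 - (1/14)w^2 + (8/21)w + 8/7
L_3(w) = (w + 4)(w + 3)(w - 3) / [56] = (1/56)w^3 + (1/14)w^2 - (9/56)w - 9/14
h(w) = (-274)·L_0 + (-122)·L_1 + 118·L_2 + 270·L_3
Only the coefficient of w^3 is needed; take it from each L_i and combine:
(-274)·(-1/56) + (-122)·(1/42) + 118·(-1/42) + 270·(1/56) = 4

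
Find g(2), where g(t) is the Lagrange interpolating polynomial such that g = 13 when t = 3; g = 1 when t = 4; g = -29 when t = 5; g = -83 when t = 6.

Evaluate each Lagrange basis at t = 2:
L_0(2) = (-2)·(-3)·(-4)/[(-1)·(-2)·(-3)] = 4
L_1(2) = (-1)·(-3)·(-4)/[(1)·(-1)·(-2)] = -6
L_2(2) = (-1)·(-2)·(-4)/[(2)·(1)·(-1)] = 4
L_3(2) = (-1)·(-2)·(-3)/[(3)·(2)·(1)] = -1
Sum: 13·(4) + 1·(-6) + (-29)·(4) + (-83)·(-1) = 13

13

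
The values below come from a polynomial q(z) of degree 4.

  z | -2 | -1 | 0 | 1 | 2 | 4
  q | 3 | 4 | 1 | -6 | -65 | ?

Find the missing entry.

The 5 known values determine q uniquely (degree ≤ 4).
L_0(4) = (5)·(4)·(3)·(2)/[(-1)·(-2)·(-3)·(-4)] = 5
L_1(4) = (6)·(4)·(3)·(2)/[(1)·(-1)·(-2)·(-3)] = -24
L_2(4) = (6)·(5)·(3)·(2)/[(2)·(1)·(-1)·(-2)] = 45
L_3(4) = (6)·(5)·(4)·(2)/[(3)·(2)·(1)·(-1)] = -40
L_4(4) = (6)·(5)·(4)·(3)/[(4)·(3)·(2)·(1)] = 15
Sum: 3·(5) + 4·(-24) + 1·(45) + (-6)·(-40) + (-65)·(15) = -771

-771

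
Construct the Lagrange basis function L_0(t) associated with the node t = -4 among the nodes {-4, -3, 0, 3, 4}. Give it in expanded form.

L_0(t) = (t + 3)t(t - 3)(t - 4) / [(-1)·(-4)·(-7)·(-8)]
       = (t^4 - 4t^3 - 9t^2 + 36t) / (224)

L_0(t) = (1/224)t^4 - (1/56)t^3 - (9/224)t^2 + (9/56)t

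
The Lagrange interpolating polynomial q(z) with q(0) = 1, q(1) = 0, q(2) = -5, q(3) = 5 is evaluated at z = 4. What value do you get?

Evaluate each Lagrange basis at z = 4:
L_0(4) = (3)·(2)·(1)/[(-1)·(-2)·(-3)] = -1
L_1(4) = (4)·(2)·(1)/[(1)·(-1)·(-2)] = 4
L_2(4) = (4)·(3)·(1)/[(2)·(1)·(-1)] = -6
L_3(4) = (4)·(3)·(2)/[(3)·(2)·(1)] = 4
Sum: 1·(-1) + 0 + (-5)·(-6) + 5·(4) = 49

49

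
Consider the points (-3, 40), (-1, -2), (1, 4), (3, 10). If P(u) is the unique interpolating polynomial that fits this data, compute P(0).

-2

L_0(0) = (1)·(-1)·(-3)/[(-2)·(-4)·(-6)] = -1/16
L_1(0) = (3)·(-1)·(-3)/[(2)·(-2)·(-4)] = 9/16
L_2(0) = (3)·(1)·(-3)/[(4)·(2)·(-2)] = 9/16
L_3(0) = (3)·(1)·(-1)/[(6)·(4)·(2)] = -1/16
Sum: 40·(-1/16) + (-2)·(9/16) + 4·(9/16) + 10·(-1/16) = -2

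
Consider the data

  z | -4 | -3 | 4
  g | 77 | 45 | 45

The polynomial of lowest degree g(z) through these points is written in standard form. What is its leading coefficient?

4

Build the Lagrange basis polynomials:
L_0(z) = (z + 3)(z - 4) / [8] = (1/8)z^2 - (1/8)z - 3/2
L_1(z) = (z + 4)(z - 4) / [-7] = -(1/7)z^2 + 16/7
L_2(z) = (z + 4)(z + 3) / [56] = (1/56)z^2 + (1/8)z + 3/14
g(z) = 77·L_0 + 45·L_1 + 45·L_2
Only the coefficient of z^2 is needed; take it from each L_i and combine:
77·(1/8) + 45·(-1/7) + 45·(1/56) = 4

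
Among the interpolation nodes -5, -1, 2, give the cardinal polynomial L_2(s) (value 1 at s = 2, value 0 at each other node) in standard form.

L_2(s) = (1/21)s^2 + (2/7)s + 5/21

L_2(s) = (s + 5)(s + 1) / [(7)·(3)]
       = (s^2 + 6s + 5) / (21)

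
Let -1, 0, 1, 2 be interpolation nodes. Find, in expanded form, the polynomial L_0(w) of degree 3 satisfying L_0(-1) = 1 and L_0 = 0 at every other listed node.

L_0(w) = w(w - 1)(w - 2) / [(-1)·(-2)·(-3)]
       = (w^3 - 3w^2 + 2w) / (-6)

L_0(w) = -(1/6)w^3 + (1/2)w^2 - (1/3)w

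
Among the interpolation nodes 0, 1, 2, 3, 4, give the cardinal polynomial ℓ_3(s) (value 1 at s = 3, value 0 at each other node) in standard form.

ℓ_3(s) = -(1/6)s^4 + (7/6)s^3 - (7/3)s^2 + (4/3)s

ℓ_3(s) = s(s - 1)(s - 2)(s - 4) / [(3)·(2)·(1)·(-1)]
       = (s^4 - 7s^3 + 14s^2 - 8s) / (-6)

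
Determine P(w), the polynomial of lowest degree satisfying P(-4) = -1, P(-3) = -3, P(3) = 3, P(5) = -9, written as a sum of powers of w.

L_0(w) = (w + 3)(w - 3)(w - 5) / [-63] = -(1/63)w^3 + (5/63)w^2 + (1/7)w - 5/7
L_1(w) = (w + 4)(w - 3)(w - 5) / [48] = (1/48)w^3 - (1/12)w^2 - (17/48)w + 5/4
L_2(w) = (w + 4)(w + 3)(w - 5) / [-84] = -(1/84)w^3 - (1/42)w^2 + (23/84)w + 5/7
L_3(w) = (w + 4)(w + 3)(w - 3) / [144] = (1/144)w^3 + (1/36)w^2 - (1/16)w - 1/4
P(w) = (-1)·L_0 + (-3)·L_1 + 3·L_2 + (-9)·L_3
  (-1)·L_0(w) = (1/63)w^3 - (5/63)w^2 - (1/7)w + 5/7
  (-3)·L_1(w) = -(1/16)w^3 + (1/4)w^2 + (17/16)w - 15/4
  3·L_2(w) = -(1/28)w^3 - (1/14)w^2 + (23/28)w + 15/7
  (-9)·L_3(w) = -(1/16)w^3 - (1/4)w^2 + (9/16)w + 9/4
Adding term by term: -(73/504)w^3 - (19/126)w^2 + (129/56)w + 19/14

P(w) = -(73/504)w^3 - (19/126)w^2 + (129/56)w + 19/14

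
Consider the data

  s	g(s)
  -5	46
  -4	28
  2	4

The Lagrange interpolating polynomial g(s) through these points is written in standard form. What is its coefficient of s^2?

L_0(s) = (s + 4)(s - 2) / [7] = (1/7)s^2 + (2/7)s - 8/7
L_1(s) = (s + 5)(s - 2) / [-6] = -(1/6)s^2 - (1/2)s + 5/3
L_2(s) = (s + 5)(s + 4) / [42] = (1/42)s^2 + (3/14)s + 10/21
g(s) = 46·L_0 + 28·L_1 + 4·L_2
Only the coefficient of s^2 is needed; take it from each L_i and combine:
46·(1/7) + 28·(-1/6) + 4·(1/42) = 2

2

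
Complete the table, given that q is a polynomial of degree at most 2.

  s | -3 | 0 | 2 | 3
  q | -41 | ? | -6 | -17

The 3 known values determine q uniquely (degree ≤ 2).
Evaluate each Lagrange basis at s = 0:
L_0(0) = (-2)·(-3)/[(-5)·(-6)] = 1/5
L_1(0) = (3)·(-3)/[(5)·(-1)] = 9/5
L_2(0) = (3)·(-2)/[(6)·(1)] = -1
Sum: (-41)·(1/5) + (-6)·(9/5) + (-17)·(-1) = -2

-2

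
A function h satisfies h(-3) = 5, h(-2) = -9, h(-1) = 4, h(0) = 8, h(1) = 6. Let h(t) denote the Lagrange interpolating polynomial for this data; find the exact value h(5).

1363

L_0(5) = (7)·(6)·(5)·(4)/[(-1)·(-2)·(-3)·(-4)] = 35
L_1(5) = (8)·(6)·(5)·(4)/[(1)·(-1)·(-2)·(-3)] = -160
L_2(5) = (8)·(7)·(5)·(4)/[(2)·(1)·(-1)·(-2)] = 280
L_3(5) = (8)·(7)·(6)·(4)/[(3)·(2)·(1)·(-1)] = -224
L_4(5) = (8)·(7)·(6)·(5)/[(4)·(3)·(2)·(1)] = 70
Sum: 5·(35) + (-9)·(-160) + 4·(280) + 8·(-224) + 6·(70) = 1363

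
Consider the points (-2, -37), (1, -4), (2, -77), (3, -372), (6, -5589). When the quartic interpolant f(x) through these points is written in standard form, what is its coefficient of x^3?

L_0(x) = (x - 1)(x - 2)(x - 3)(x - 6) / [480] = (1/480)x^4 - (1/40)x^3 + (47/480)x^2 - (3/20)x + 3/40
L_1(x) = (x + 2)(x - 2)(x - 3)(x - 6) / [-30] = -(1/30)x^4 + (3/10)x^3 - (7/15)x^2 - (6/5)x + 12/5
L_2(x) = (x + 2)(x - 1)(x - 3)(x - 6) / [16] = (1/16)x^4 - (1/2)x^3 + (7/16)x^2 + (9/4)x - 9/4
L_3(x) = (x + 2)(x - 1)(x - 2)(x - 6) / [-30] = -(1/30)x^4 + (7/30)x^3 - (1/15)x^2 - (14/15)x + 4/5
L_4(x) = (x + 2)(x - 1)(x - 2)(x - 3) / [480] = (1/480)x^4 - (1/120)x^3 - (1/480)x^2 + (1/30)x - 1/40
f(x) = (-37)·L_0 + (-4)·L_1 + (-77)·L_2 + (-372)·L_3 + (-5589)·L_4
Only the coefficient of x^3 is needed; take it from each L_i and combine:
(-37)·(-1/40) + (-4)·(3/10) + (-77)·(-1/2) + (-372)·(7/30) + (-5589)·(-1/120) = -2

-2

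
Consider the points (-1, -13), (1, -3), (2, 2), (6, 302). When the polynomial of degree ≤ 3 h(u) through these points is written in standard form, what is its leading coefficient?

The leading coefficient equals the top divided difference h[-1,1,2,6].
h[-1,1] = (-3 - (-13)) / (1 - (-1)) = 5
h[1,2] = (2 - (-3)) / (2 - 1) = 5
h[2,6] = (302 - 2) / (6 - 2) = 75
h[-1,1,2] = (5 - 5) / (2 - (-1)) = 0
h[1,2,6] = (75 - 5) / (6 - 1) = 14
h[-1,1,2,6] = (14 - 0) / (6 - (-1)) = 2

2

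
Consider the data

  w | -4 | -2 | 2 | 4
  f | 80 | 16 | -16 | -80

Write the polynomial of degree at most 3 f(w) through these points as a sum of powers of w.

Build the Lagrange basis polynomials:
L_0(w) = (w + 2)(w - 2)(w - 4) / [-96] = -(1/96)w^3 + (1/24)w^2 + (1/24)w - 1/6
L_1(w) = (w + 4)(w - 2)(w - 4) / [48] = (1/48)w^3 - (1/24)w^2 - (1/3)w + 2/3
L_2(w) = (w + 4)(w + 2)(w - 4) / [-48] = -(1/48)w^3 - (1/24)w^2 + (1/3)w + 2/3
L_3(w) = (w + 4)(w + 2)(w - 2) / [96] = (1/96)w^3 + (1/24)w^2 - (1/24)w - 1/6
f(w) = 80·L_0 + 16·L_1 + (-16)·L_2 + (-80)·L_3
  80·L_0(w) = -(5/6)w^3 + (10/3)w^2 + (10/3)w - 40/3
  16·L_1(w) = (1/3)w^3 - (2/3)w^2 - (16/3)w + 32/3
  (-16)·L_2(w) = (1/3)w^3 + (2/3)w^2 - (16/3)w - 32/3
  (-80)·L_3(w) = -(5/6)w^3 - (10/3)w^2 + (10/3)w + 40/3
Adding term by term: -w^3 - 4w

f(w) = -w^3 - 4w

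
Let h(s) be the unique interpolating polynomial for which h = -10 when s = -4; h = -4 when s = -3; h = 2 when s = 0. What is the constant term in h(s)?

2

L_0(s) = (s + 3)s / [4] = (1/4)s^2 + (3/4)s
L_1(s) = (s + 4)s / [-3] = -(1/3)s^2 - (4/3)s
L_2(s) = (s + 4)(s + 3) / [12] = (1/12)s^2 + (7/12)s + 1
h(s) = (-10)·L_0 + (-4)·L_1 + 2·L_2
Only the constant term is needed; take it from each L_i and combine:
(-10)·(0) + (-4)·(0) + 2·(1) = 2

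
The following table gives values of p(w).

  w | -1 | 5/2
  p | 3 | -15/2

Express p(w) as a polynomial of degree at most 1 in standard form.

L_0(w) = (w - 5/2) / [-7/2] = -(2/7)w + 5/7
L_1(w) = (w + 1) / [7/2] = (2/7)w + 2/7
p(w) = 3·L_0 + (-15/2)·L_1
  3·L_0(w) = -(6/7)w + 15/7
  (-15/2)·L_1(w) = -(15/7)w - 15/7
Adding term by term: -3w

p(w) = -3w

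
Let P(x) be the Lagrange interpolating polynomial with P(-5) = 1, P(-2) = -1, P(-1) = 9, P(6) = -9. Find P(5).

L_0(5) = (7)·(6)·(-1)/[(-3)·(-4)·(-11)] = 7/22
L_1(5) = (10)·(6)·(-1)/[(3)·(-1)·(-8)] = -5/2
L_2(5) = (10)·(7)·(-1)/[(4)·(1)·(-7)] = 5/2
L_3(5) = (10)·(7)·(6)/[(11)·(8)·(7)] = 15/22
Sum: 1·(7/22) + (-1)·(-5/2) + 9·(5/2) + (-9)·(15/22) = 211/11

211/11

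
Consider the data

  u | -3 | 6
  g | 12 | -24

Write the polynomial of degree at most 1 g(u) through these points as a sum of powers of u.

L_0(u) = (u - 6) / [-9] = -(1/9)u + 2/3
L_1(u) = (u + 3) / [9] = (1/9)u + 1/3
g(u) = 12·L_0 + (-24)·L_1
  12·L_0(u) = -(4/3)u + 8
  (-24)·L_1(u) = -(8/3)u - 8
Adding term by term: -4u

g(u) = -4u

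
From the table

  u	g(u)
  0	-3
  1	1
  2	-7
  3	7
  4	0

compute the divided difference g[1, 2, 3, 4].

g[1,2] = (-7 - 1) / (2 - 1) = -8
g[2,3] = (7 - (-7)) / (3 - 2) = 14
g[3,4] = (0 - 7) / (4 - 3) = -7
g[1,2,3] = (14 - (-8)) / (3 - 1) = 11
g[2,3,4] = (-7 - 14) / (4 - 2) = -21/2
g[1,2,3,4] = (-21/2 - 11) / (4 - 1) = -43/6

-43/6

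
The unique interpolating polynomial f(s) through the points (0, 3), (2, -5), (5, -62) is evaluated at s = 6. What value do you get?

-93

Using Newton's divided-difference form:
f[0,2] = (-5 - 3) / (2 - 0) = -4
f[2,5] = (-62 - (-5)) / (5 - 2) = -19
f[0,2,5] = (-19 - (-4)) / (5 - 0) = -3
f(6) = 3 + (-4)·(6) + (-3)·(6)·(4) = -93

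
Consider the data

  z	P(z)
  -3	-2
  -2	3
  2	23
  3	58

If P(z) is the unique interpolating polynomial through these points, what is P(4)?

L_0(4) = (6)·(2)·(1)/[(-1)·(-5)·(-6)] = -2/5
L_1(4) = (7)·(2)·(1)/[(1)·(-4)·(-5)] = 7/10
L_2(4) = (7)·(6)·(1)/[(5)·(4)·(-1)] = -21/10
L_3(4) = (7)·(6)·(2)/[(6)·(5)·(1)] = 14/5
Sum: (-2)·(-2/5) + 3·(7/10) + 23·(-21/10) + 58·(14/5) = 117

117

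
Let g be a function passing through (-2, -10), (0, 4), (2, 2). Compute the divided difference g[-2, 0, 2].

g[-2,0] = (4 - (-10)) / (0 - (-2)) = 7
g[0,2] = (2 - 4) / (2 - 0) = -1
g[-2,0,2] = (-1 - 7) / (2 - (-2)) = -2

-2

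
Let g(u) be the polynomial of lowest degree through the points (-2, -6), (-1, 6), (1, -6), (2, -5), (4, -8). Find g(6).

-1528/9

Evaluate each Lagrange basis at u = 6:
L_0(6) = (7)·(5)·(4)·(2)/[(-1)·(-3)·(-4)·(-6)] = 35/9
L_1(6) = (8)·(5)·(4)·(2)/[(1)·(-2)·(-3)·(-5)] = -32/3
L_2(6) = (8)·(7)·(4)·(2)/[(3)·(2)·(-1)·(-3)] = 224/9
L_3(6) = (8)·(7)·(5)·(2)/[(4)·(3)·(1)·(-2)] = -70/3
L_4(6) = (8)·(7)·(5)·(4)/[(6)·(5)·(3)·(2)] = 56/9
Sum: (-6)·(35/9) + 6·(-32/3) + (-6)·(224/9) + (-5)·(-70/3) + (-8)·(56/9) = -1528/9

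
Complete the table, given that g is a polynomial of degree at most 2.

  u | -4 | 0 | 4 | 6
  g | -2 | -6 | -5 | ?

-21/8

The 3 known values determine g uniquely (degree ≤ 2).
Evaluate each Lagrange basis at u = 6:
L_0(6) = (6)·(2)/[(-4)·(-8)] = 3/8
L_1(6) = (10)·(2)/[(4)·(-4)] = -5/4
L_2(6) = (10)·(6)/[(8)·(4)] = 15/8
Sum: (-2)·(3/8) + (-6)·(-5/4) + (-5)·(15/8) = -21/8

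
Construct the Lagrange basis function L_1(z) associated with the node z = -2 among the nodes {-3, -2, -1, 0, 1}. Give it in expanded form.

L_1(z) = (z + 3)(z + 1)z(z - 1) / [(1)·(-1)·(-2)·(-3)]
       = (z^4 + 3z^3 - z^2 - 3z) / (-6)

L_1(z) = -(1/6)z^4 - (1/2)z^3 + (1/6)z^2 + (1/2)z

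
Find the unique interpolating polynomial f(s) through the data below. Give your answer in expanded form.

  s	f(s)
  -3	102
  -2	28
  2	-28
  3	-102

f(s) = -4s^3 + 2s

Newton's divided differences:
f[-3,-2] = (28 - 102) / (-2 - (-3)) = -74
f[-2,2] = (-28 - 28) / (2 - (-2)) = -14
f[2,3] = (-102 - (-28)) / (3 - 2) = -74
f[-3,-2,2] = (-14 - (-74)) / (2 - (-3)) = 12
f[-2,2,3] = (-74 - (-14)) / (3 - (-2)) = -12
f[-3,-2,2,3] = (-12 - 12) / (3 - (-3)) = -4
f(s) = 102 + (-74)·(s + 3) + 12·(s + 3)(s + 2) + (-4)·(s + 3)(s + 2)(s - 2)
Expanding: f(s) = -4s^3 + 2s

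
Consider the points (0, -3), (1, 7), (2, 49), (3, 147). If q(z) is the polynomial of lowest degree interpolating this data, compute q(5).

607

Using Newton's divided-difference form:
q[0,1] = (7 - (-3)) / (1 - 0) = 10
q[1,2] = (49 - 7) / (2 - 1) = 42
q[2,3] = (147 - 49) / (3 - 2) = 98
q[0,1,2] = (42 - 10) / (2 - 0) = 16
q[1,2,3] = (98 - 42) / (3 - 1) = 28
q[0,1,2,3] = (28 - 16) / (3 - 0) = 4
q(5) = -3 + 10·(5) + 16·(5)·(4) + 4·(5)·(4)·(3) = 607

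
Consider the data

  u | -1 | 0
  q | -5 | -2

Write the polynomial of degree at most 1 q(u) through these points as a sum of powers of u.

q(u) = 3u - 2

L_0(u) = u / [-1] = -u
L_1(u) = (u + 1) / [1] = u + 1
q(u) = (-5)·L_0 + (-2)·L_1
  (-5)·L_0(u) = 5u
  (-2)·L_1(u) = -2u - 2
Adding term by term: 3u - 2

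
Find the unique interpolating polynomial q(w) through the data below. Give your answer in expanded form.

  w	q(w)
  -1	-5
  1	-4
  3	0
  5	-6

q(w) = -(13/48)w^3 + (19/16)w^2 + (37/48)w - 91/16

Build the Lagrange basis polynomials:
L_0(w) = (w - 1)(w - 3)(w - 5) / [-48] = -(1/48)w^3 + (3/16)w^2 - (23/48)w + 5/16
L_1(w) = (w + 1)(w - 3)(w - 5) / [16] = (1/16)w^3 - (7/16)w^2 + (7/16)w + 15/16
L_2(w) = (w + 1)(w - 1)(w - 5) / [-16] = -(1/16)w^3 + (5/16)w^2 + (1/16)w - 5/16
L_3(w) = (w + 1)(w - 1)(w - 3) / [48] = (1/48)w^3 - (1/16)w^2 - (1/48)w + 1/16
q(w) = (-5)·L_0 + (-4)·L_1 + 0·L_2 + (-6)·L_3
  (-5)·L_0(w) = (5/48)w^3 - (15/16)w^2 + (115/48)w - 25/16
  (-4)·L_1(w) = -(1/4)w^3 + (7/4)w^2 - (7/4)w - 15/4
  0·L_2(w) = 0
  (-6)·L_3(w) = -(1/8)w^3 + (3/8)w^2 + (1/8)w - 3/8
Adding term by term: -(13/48)w^3 + (19/16)w^2 + (37/48)w - 91/16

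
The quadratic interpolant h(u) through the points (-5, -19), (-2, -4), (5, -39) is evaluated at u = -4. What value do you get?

-12

L_0(-4) = (-2)·(-9)/[(-3)·(-10)] = 3/5
L_1(-4) = (1)·(-9)/[(3)·(-7)] = 3/7
L_2(-4) = (1)·(-2)/[(10)·(7)] = -1/35
Sum: (-19)·(3/5) + (-4)·(3/7) + (-39)·(-1/35) = -12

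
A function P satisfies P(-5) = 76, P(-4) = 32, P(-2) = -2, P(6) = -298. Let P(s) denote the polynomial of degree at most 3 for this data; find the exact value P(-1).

-4

L_0(-1) = (3)·(1)·(-7)/[(-1)·(-3)·(-11)] = 7/11
L_1(-1) = (4)·(1)·(-7)/[(1)·(-2)·(-10)] = -7/5
L_2(-1) = (4)·(3)·(-7)/[(3)·(2)·(-8)] = 7/4
L_3(-1) = (4)·(3)·(1)/[(11)·(10)·(8)] = 3/220
Sum: 76·(7/11) + 32·(-7/5) + (-2)·(7/4) + (-298)·(3/220) = -4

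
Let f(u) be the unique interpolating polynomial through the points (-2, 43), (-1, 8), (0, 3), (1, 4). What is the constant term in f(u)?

L_0(u) = (u + 1)u(u - 1) / [-6] = -(1/6)u^3 + (1/6)u
L_1(u) = (u + 2)u(u - 1) / [2] = (1/2)u^3 + (1/2)u^2 - u
L_2(u) = (u + 2)(u + 1)(u - 1) / [-2] = -(1/2)u^3 - u^2 + (1/2)u + 1
L_3(u) = (u + 2)(u + 1)u / [6] = (1/6)u^3 + (1/2)u^2 + (1/3)u
f(u) = 43·L_0 + 8·L_1 + 3·L_2 + 4·L_3
Only the constant term is needed; take it from each L_i and combine:
43·(0) + 8·(0) + 3·(1) + 4·(0) = 3

3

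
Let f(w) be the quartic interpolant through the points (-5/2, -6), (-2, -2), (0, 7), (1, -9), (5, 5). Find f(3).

-2124/35

Evaluate each Lagrange basis at w = 3:
L_0(3) = (5)·(3)·(2)·(-2)/[(-1/2)·(-5/2)·(-7/2)·(-15/2)] = -64/35
L_1(3) = (11/2)·(3)·(2)·(-2)/[(1/2)·(-2)·(-3)·(-7)] = 22/7
L_2(3) = (11/2)·(5)·(2)·(-2)/[(5/2)·(2)·(-1)·(-5)] = -22/5
L_3(3) = (11/2)·(5)·(3)·(-2)/[(7/2)·(3)·(1)·(-4)] = 55/14
L_4(3) = (11/2)·(5)·(3)·(2)/[(15/2)·(7)·(5)·(4)] = 11/70
Sum: (-6)·(-64/35) + (-2)·(22/7) + 7·(-22/5) + (-9)·(55/14) + 5·(11/70) = -2124/35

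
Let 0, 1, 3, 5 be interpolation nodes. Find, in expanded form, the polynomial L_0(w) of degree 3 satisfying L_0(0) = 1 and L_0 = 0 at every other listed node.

L_0(w) = -(1/15)w^3 + (3/5)w^2 - (23/15)w + 1

L_0(w) = (w - 1)(w - 3)(w - 5) / [(-1)·(-3)·(-5)]
       = (w^3 - 9w^2 + 23w - 15) / (-15)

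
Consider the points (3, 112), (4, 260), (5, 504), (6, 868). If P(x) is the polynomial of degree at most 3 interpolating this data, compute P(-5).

Using Newton's divided-difference form:
P[3,4] = (260 - 112) / (4 - 3) = 148
P[4,5] = (504 - 260) / (5 - 4) = 244
P[5,6] = (868 - 504) / (6 - 5) = 364
P[3,4,5] = (244 - 148) / (5 - 3) = 48
P[4,5,6] = (364 - 244) / (6 - 4) = 60
P[3,4,5,6] = (60 - 48) / (6 - 3) = 4
P(-5) = 112 + 148·(-8) + 48·(-8)·(-9) + 4·(-8)·(-9)·(-10) = -496

-496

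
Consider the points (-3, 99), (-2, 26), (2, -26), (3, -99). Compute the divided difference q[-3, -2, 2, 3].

q[-3,-2] = (26 - 99) / (-2 - (-3)) = -73
q[-2,2] = (-26 - 26) / (2 - (-2)) = -13
q[2,3] = (-99 - (-26)) / (3 - 2) = -73
q[-3,-2,2] = (-13 - (-73)) / (2 - (-3)) = 12
q[-2,2,3] = (-73 - (-13)) / (3 - (-2)) = -12
q[-3,-2,2,3] = (-12 - 12) / (3 - (-3)) = -4

-4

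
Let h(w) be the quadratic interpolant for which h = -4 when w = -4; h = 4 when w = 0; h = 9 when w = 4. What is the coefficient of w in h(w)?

13/8

L_0(w) = w(w - 4) / [32] = (1/32)w^2 - (1/8)w
L_1(w) = (w + 4)(w - 4) / [-16] = -(1/16)w^2 + 1
L_2(w) = (w + 4)w / [32] = (1/32)w^2 + (1/8)w
h(w) = (-4)·L_0 + 4·L_1 + 9·L_2
Only the coefficient of w is needed; take it from each L_i and combine:
(-4)·(-1/8) + 4·(0) + 9·(1/8) = 13/8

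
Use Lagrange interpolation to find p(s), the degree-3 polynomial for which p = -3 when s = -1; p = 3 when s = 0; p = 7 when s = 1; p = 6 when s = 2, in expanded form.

L_0(s) = s(s - 1)(s - 2) / [-6] = -(1/6)s^3 + (1/2)s^2 - (1/3)s
L_1(s) = (s + 1)(s - 1)(s - 2) / [2] = (1/2)s^3 - s^2 - (1/2)s + 1
L_2(s) = (s + 1)s(s - 2) / [-2] = -(1/2)s^3 + (1/2)s^2 + s
L_3(s) = (s + 1)s(s - 1) / [6] = (1/6)s^3 - (1/6)s
p(s) = (-3)·L_0 + 3·L_1 + 7·L_2 + 6·L_3
  (-3)·L_0(s) = (1/2)s^3 - (3/2)s^2 + s
  3·L_1(s) = (3/2)s^3 - 3s^2 - (3/2)s + 3
  7·L_2(s) = -(7/2)s^3 + (7/2)s^2 + 7s
  6·L_3(s) = s^3 - s
Adding term by term: -(1/2)s^3 - s^2 + (11/2)s + 3

p(s) = -(1/2)s^3 - s^2 + (11/2)s + 3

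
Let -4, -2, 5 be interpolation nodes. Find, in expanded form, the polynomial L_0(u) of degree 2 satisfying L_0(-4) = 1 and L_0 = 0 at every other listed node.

L_0(u) = (1/18)u^2 - (1/6)u - 5/9

L_0(u) = (u + 2)(u - 5) / [(-2)·(-9)]
       = (u^2 - 3u - 10) / (18)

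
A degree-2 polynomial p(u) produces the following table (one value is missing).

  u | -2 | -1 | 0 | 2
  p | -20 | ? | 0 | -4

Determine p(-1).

-7

The 3 known values determine p uniquely (degree ≤ 2).
Evaluate each Lagrange basis at u = -1:
L_0(-1) = (-1)·(-3)/[(-2)·(-4)] = 3/8
L_1(-1) = (1)·(-3)/[(2)·(-2)] = 3/4
L_2(-1) = (1)·(-1)/[(4)·(2)] = -1/8
Sum: (-20)·(3/8) + 0 + (-4)·(-1/8) = -7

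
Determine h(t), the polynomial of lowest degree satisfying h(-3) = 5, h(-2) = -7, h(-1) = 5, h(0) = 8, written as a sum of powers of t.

Newton's divided differences:
h[-3,-2] = (-7 - 5) / (-2 - (-3)) = -12
h[-2,-1] = (5 - (-7)) / (-1 - (-2)) = 12
h[-1,0] = (8 - 5) / (0 - (-1)) = 3
h[-3,-2,-1] = (12 - (-12)) / (-1 - (-3)) = 12
h[-2,-1,0] = (3 - 12) / (0 - (-2)) = -9/2
h[-3,-2,-1,0] = (-9/2 - 12) / (0 - (-3)) = -11/2
h(t) = 5 + (-12)·(t + 3) + 12·(t + 3)(t + 2) + (-11/2)·(t + 3)(t + 2)(t + 1)
Expanding: h(t) = -(11/2)t^3 - 21t^2 - (25/2)t + 8

h(t) = -(11/2)t^3 - 21t^2 - (25/2)t + 8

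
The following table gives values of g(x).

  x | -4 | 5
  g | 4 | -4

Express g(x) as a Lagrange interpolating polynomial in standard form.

g(x) = -(8/9)x + 4/9

L_0(x) = (x - 5) / [-9] = -(1/9)x + 5/9
L_1(x) = (x + 4) / [9] = (1/9)x + 4/9
g(x) = 4·L_0 + (-4)·L_1
  4·L_0(x) = -(4/9)x + 20/9
  (-4)·L_1(x) = -(4/9)x - 16/9
Adding term by term: -(8/9)x + 4/9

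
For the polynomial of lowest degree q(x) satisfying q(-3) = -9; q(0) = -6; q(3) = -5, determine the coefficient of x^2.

Build the Lagrange basis polynomials:
L_0(x) = x(x - 3) / [18] = (1/18)x^2 - (1/6)x
L_1(x) = (x + 3)(x - 3) / [-9] = -(1/9)x^2 + 1
L_2(x) = (x + 3)x / [18] = (1/18)x^2 + (1/6)x
q(x) = (-9)·L_0 + (-6)·L_1 + (-5)·L_2
Only the coefficient of x^2 is needed; take it from each L_i and combine:
(-9)·(1/18) + (-6)·(-1/9) + (-5)·(1/18) = -1/9

-1/9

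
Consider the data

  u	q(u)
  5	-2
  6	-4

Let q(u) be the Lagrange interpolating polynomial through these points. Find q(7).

-6

Evaluate each Lagrange basis at u = 7:
L_0(7) = (1)/[(-1)] = -1
L_1(7) = (2)/[(1)] = 2
Sum: (-2)·(-1) + (-4)·(2) = -6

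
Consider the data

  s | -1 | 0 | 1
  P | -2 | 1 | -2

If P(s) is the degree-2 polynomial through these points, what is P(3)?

Evaluate each Lagrange basis at s = 3:
L_0(3) = (3)·(2)/[(-1)·(-2)] = 3
L_1(3) = (4)·(2)/[(1)·(-1)] = -8
L_2(3) = (4)·(3)/[(2)·(1)] = 6
Sum: (-2)·(3) + 1·(-8) + (-2)·(6) = -26

-26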